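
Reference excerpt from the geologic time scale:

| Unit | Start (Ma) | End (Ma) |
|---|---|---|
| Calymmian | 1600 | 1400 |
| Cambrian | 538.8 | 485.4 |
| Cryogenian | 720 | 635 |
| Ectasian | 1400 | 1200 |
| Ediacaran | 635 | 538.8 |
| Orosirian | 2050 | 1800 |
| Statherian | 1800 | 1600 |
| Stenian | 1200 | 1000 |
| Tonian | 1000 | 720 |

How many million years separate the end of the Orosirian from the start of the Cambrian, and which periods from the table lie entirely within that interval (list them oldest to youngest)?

1261.2 million years; Statherian, Calymmian, Ectasian, Stenian, Tonian, Cryogenian, Ediacaran

End of Orosirian = 1800 Ma; start of Cambrian = 538.8 Ma.
Gap = 1800 − 538.8 = 1261.2 Myr.
Periods wholly inside 1800–538.8 Ma: Statherian (1800–1600), Calymmian (1600–1400), Ectasian (1400–1200), Stenian (1200–1000), Tonian (1000–720), Cryogenian (720–635), Ediacaran (635–538.8).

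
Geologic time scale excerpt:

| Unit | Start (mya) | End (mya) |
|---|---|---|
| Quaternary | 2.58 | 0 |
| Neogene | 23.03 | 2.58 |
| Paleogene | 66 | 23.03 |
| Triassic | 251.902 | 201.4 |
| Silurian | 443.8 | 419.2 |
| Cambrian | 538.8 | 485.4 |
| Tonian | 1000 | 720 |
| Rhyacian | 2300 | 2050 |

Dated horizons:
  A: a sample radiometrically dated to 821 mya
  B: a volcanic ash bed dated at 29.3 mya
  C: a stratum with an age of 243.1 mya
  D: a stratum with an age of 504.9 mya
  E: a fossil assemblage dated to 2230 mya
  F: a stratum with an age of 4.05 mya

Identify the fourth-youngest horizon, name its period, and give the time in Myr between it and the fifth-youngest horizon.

D, in the Cambrian; 316.1 million years to A

Sorted youngest-first by Ma: F (4.05), B (29.3), C (243.1), D (504.9), A (821), E (2230).
The fourth youngest is D at 504.9 Ma, which lies in 538.8–485.4 Ma: the Cambrian.
The fifth youngest is A at 821 Ma; separation = |504.9 − 821| = 316.1 Myr.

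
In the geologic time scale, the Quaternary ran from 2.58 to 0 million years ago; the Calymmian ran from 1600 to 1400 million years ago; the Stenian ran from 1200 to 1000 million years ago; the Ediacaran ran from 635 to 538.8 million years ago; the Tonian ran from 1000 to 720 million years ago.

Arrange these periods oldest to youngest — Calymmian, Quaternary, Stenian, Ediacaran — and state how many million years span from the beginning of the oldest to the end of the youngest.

Calymmian, Stenian, Ediacaran, Quaternary; total span 1600 Myr

From the excerpt: Calymmian 1600–1400; Quaternary 2.58–0; Stenian 1200–1000; Ediacaran 635–538.8 (Ma).
Larger Ma is earlier, so the oldest is Calymmian and the youngest is Quaternary; oldest to youngest: Calymmian, Stenian, Ediacaran, Quaternary.
Oldest start 1600 minus youngest end 0 gives 1600 Myr overall.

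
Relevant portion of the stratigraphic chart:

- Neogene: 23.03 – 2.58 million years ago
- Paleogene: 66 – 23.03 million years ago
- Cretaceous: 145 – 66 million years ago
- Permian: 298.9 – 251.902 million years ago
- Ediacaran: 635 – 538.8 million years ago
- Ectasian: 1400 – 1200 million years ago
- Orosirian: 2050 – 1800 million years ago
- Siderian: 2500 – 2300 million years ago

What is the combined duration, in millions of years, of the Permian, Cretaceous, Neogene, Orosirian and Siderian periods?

596.448 million years

Duration is start − end for each: (298.9 − 251.902) + (145 − 66) + (23.03 − 2.58) + (2050 − 1800) + (2500 − 2300).
That is 46.998 + 79 + 20.45 + 250 + 200, which totals 596.448 million years.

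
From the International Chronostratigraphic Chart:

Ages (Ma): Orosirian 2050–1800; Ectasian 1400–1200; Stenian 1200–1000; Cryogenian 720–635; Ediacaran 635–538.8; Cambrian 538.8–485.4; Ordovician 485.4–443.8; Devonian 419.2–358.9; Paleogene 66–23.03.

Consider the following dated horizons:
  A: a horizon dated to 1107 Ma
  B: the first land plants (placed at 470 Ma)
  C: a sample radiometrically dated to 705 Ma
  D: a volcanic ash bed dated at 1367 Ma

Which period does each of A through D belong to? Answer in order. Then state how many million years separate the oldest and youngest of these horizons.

A: 1107 Ma lies in 1200–1000 Ma, so Stenian.
B: 470 Ma lies in 485.4–443.8 Ma, so Ordovician.
C: 705 Ma lies in 720–635 Ma, so Cryogenian.
D: 1367 Ma lies in 1400–1200 Ma, so Ectasian.
Oldest = 1367 Ma, youngest = 470 Ma → span 897 Myr.

A — Stenian; B — Ordovician; C — Cryogenian; D — Ectasian; span 897 million years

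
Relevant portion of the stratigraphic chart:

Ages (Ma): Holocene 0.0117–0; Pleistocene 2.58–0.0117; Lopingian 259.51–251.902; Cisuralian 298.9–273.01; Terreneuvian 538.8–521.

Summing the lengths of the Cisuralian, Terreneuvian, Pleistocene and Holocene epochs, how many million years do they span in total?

Duration is start − end for each: (298.9 − 273.01) + (538.8 − 521) + (2.58 − 0.0117) + (0.0117 − 0).
That is 25.89 + 17.8 + 2.5683 + 0.0117, which totals 46.27 million years.

46.27 million years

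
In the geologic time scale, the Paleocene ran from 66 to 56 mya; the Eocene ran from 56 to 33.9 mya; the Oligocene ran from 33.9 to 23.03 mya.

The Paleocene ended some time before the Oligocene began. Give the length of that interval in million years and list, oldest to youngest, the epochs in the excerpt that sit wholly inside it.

End of Paleocene = 56 Ma; start of Oligocene = 33.9 Ma.
Gap = 56 − 33.9 = 22.1 Myr.
Epochs wholly inside 56–33.9 Ma: Eocene (56–33.9).

22.1 million years; Eocene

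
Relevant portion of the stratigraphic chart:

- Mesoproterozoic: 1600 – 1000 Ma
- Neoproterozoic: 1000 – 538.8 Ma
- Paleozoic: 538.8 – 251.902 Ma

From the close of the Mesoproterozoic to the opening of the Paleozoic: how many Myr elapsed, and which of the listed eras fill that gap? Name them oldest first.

461.2 million years; Neoproterozoic

End of Mesoproterozoic = 1000 Ma; start of Paleozoic = 538.8 Ma.
Gap = 1000 − 538.8 = 461.2 Myr.
Eras wholly inside 1000–538.8 Ma: Neoproterozoic (1000–538.8).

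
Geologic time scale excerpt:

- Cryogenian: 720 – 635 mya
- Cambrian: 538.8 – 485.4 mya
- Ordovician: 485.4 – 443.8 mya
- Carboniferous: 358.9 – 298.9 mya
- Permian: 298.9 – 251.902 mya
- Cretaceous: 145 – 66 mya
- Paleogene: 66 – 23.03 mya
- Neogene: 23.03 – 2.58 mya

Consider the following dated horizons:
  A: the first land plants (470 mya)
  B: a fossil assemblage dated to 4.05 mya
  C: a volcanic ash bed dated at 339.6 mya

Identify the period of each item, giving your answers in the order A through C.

A — Ordovician; B — Neogene; C — Carboniferous

A: 470 Ma lies in 485.4–443.8 Ma, so Ordovician.
B: 4.05 Ma lies in 23.03–2.58 Ma, so Neogene.
C: 339.6 Ma lies in 358.9–298.9 Ma, so Carboniferous.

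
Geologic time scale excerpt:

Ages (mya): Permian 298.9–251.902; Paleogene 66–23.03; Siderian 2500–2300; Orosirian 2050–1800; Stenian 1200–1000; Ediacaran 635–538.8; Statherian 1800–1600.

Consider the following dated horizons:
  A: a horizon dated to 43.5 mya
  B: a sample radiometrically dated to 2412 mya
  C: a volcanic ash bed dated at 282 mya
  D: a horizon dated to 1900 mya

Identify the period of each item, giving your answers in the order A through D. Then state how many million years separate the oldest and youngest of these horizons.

A — Paleogene; B — Siderian; C — Permian; D — Orosirian; span 2368.5 million years

A: 43.5 Ma lies in 66–23.03 Ma, so Paleogene.
B: 2412 Ma lies in 2500–2300 Ma, so Siderian.
C: 282 Ma lies in 298.9–251.902 Ma, so Permian.
D: 1900 Ma lies in 2050–1800 Ma, so Orosirian.
Oldest = 2412 Ma, youngest = 43.5 Ma → span 2368.5 Myr.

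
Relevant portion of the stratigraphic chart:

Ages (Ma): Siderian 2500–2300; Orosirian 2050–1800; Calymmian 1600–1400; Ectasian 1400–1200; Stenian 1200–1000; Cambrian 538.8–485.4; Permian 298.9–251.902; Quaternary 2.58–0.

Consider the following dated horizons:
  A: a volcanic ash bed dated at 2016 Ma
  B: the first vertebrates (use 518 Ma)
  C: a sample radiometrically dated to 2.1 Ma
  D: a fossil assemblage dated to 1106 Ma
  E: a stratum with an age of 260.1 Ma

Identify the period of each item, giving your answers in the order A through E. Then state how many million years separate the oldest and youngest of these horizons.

A — Orosirian; B — Cambrian; C — Quaternary; D — Stenian; E — Permian; span 2013.9 million years

A: 2016 Ma lies in 2050–1800 Ma, so Orosirian.
B: 518 Ma lies in 538.8–485.4 Ma, so Cambrian.
C: 2.1 Ma lies in 2.58–0 Ma, so Quaternary.
D: 1106 Ma lies in 1200–1000 Ma, so Stenian.
E: 260.1 Ma lies in 298.9–251.902 Ma, so Permian.
Oldest = 2016 Ma, youngest = 2.1 Ma → span 2013.9 Myr.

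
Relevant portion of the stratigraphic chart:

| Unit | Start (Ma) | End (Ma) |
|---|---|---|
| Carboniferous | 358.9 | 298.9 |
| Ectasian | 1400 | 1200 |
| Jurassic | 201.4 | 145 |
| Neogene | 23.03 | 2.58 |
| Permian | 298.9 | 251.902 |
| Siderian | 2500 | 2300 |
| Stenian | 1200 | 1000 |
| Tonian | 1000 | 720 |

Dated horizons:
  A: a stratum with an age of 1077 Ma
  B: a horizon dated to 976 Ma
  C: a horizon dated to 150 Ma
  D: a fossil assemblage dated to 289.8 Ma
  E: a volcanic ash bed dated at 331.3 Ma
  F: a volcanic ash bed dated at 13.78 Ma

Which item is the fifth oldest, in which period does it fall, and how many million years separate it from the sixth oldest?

C, in the Jurassic; 136.22 million years to F

Larger Ma means older, so oldest first: A 1077 > B 976 > E 331.3 > D 289.8 > C 150 > F 13.78.
Counting 5 along gives C (150 Ma); the excerpt puts that inside the Jurassic, 201.4–145 Ma.
Next in line is F (13.78 Ma), and 150 − 13.78 = 136.22 Myr.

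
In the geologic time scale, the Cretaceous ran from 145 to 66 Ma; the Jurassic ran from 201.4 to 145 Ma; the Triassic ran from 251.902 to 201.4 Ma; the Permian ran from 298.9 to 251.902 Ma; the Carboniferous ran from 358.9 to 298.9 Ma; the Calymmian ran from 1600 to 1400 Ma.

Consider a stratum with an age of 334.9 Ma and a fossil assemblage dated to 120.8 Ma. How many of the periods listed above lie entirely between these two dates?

The older date is 334.9 Ma and the younger is 120.8 Ma.
Periods with start < 334.9 and end > 120.8 Ma: Permian (298.9–251.902), Triassic (251.902–201.4), Jurassic (201.4–145).
That is 3 complete periods.

3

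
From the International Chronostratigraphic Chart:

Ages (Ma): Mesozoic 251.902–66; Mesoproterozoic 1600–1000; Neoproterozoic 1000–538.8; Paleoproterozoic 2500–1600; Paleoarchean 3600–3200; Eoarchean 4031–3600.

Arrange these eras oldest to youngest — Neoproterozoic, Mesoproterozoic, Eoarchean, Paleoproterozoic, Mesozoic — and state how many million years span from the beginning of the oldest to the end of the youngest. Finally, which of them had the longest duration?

Start ages (Ma): Eoarchean 4031, Paleoproterozoic 2500, Mesoproterozoic 1600, Neoproterozoic 1000, Mesozoic 251.902.
Ordered oldest to youngest: Eoarchean, Paleoproterozoic, Mesoproterozoic, Neoproterozoic, Mesozoic.
Span = 4031 − 66 = 3965 Myr.
Durations: Neoproterozoic 461.2, Mesoproterozoic 600, Eoarchean 431, Paleoproterozoic 900, Mesozoic 185.902 → longest is Paleoproterozoic (900 Myr).

Eoarchean → Paleoproterozoic → Mesoproterozoic → Neoproterozoic → Mesozoic; total span 3965 Myr; longest is Paleoproterozoic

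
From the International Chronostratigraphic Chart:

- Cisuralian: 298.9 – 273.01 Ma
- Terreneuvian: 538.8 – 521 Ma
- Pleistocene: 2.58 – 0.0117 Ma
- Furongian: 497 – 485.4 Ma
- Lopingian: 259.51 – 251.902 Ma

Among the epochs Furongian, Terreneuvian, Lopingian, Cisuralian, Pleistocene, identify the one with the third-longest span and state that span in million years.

Start − end for each: Furongian 497 − 485.4 = 11.6; Terreneuvian 538.8 − 521 = 17.8; Lopingian 259.51 − 251.902 = 7.608; Cisuralian 298.9 − 273.01 = 25.89; Pleistocene 2.58 − 0.0117 = 2.5683.
Ranking these from longest: Cisuralian > Terreneuvian > Furongian > Lopingian > Pleistocene.
Position 3 in that ranking is Furongian, which lasted 11.6 Myr.

Furongian, 11.6 million years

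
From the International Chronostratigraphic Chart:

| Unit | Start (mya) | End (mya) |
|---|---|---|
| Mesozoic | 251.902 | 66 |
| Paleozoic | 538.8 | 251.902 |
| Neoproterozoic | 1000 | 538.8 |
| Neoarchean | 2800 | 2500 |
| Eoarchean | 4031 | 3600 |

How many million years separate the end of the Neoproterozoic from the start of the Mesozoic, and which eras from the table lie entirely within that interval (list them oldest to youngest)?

End of Neoproterozoic = 538.8 Ma; start of Mesozoic = 251.902 Ma.
Gap = 538.8 − 251.902 = 286.898 Myr.
Eras wholly inside 538.8–251.902 Ma: Paleozoic (538.8–251.902).

286.898 million years; Paleozoic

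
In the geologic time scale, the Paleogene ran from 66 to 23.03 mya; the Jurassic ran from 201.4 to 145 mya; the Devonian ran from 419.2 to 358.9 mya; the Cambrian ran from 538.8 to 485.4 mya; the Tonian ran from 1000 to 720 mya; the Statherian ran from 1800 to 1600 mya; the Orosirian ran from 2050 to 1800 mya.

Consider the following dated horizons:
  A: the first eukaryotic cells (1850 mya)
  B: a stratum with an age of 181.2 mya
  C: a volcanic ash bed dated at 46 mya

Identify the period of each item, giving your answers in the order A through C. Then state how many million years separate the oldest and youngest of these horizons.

Match each age against the start–end ranges in the excerpt: A = 1850 Ma → Orosirian (2050–1800); B = 181.2 Ma → Jurassic (201.4–145); C = 46 Ma → Paleogene (66–23.03).
The largest age is 1850 Ma and the smallest is 46 Ma; their difference is 1804 Myr.

A — Orosirian; B — Jurassic; C — Paleogene; span 1804 million years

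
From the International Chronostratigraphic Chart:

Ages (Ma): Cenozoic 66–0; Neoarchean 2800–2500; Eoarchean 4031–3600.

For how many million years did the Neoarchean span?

300 million years

2800 − 2500 = 300 million years.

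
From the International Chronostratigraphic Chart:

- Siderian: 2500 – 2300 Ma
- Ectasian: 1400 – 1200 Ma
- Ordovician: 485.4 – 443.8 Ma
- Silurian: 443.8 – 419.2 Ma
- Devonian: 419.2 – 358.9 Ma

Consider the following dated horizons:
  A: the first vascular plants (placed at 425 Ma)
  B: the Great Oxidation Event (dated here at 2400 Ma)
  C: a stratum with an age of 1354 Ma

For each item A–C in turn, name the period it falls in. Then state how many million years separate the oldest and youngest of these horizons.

A — Silurian; B — Siderian; C — Ectasian; span 1975 million years

Match each age against the start–end ranges in the excerpt: A = 425 Ma → Silurian (443.8–419.2); B = 2400 Ma → Siderian (2500–2300); C = 1354 Ma → Ectasian (1400–1200).
The largest age is 2400 Ma and the smallest is 425 Ma; their difference is 1975 Myr.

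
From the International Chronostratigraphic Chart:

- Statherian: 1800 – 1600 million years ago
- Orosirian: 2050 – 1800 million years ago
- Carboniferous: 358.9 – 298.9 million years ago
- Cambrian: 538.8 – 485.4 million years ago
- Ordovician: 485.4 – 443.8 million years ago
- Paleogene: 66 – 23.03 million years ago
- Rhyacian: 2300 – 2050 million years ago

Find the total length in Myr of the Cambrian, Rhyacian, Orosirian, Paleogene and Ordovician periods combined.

637.97 million years

Duration is start − end for each: (538.8 − 485.4) + (2300 − 2050) + (2050 − 1800) + (66 − 23.03) + (485.4 − 443.8).
That is 53.4 + 250 + 250 + 42.97 + 41.6, which totals 637.97 million years.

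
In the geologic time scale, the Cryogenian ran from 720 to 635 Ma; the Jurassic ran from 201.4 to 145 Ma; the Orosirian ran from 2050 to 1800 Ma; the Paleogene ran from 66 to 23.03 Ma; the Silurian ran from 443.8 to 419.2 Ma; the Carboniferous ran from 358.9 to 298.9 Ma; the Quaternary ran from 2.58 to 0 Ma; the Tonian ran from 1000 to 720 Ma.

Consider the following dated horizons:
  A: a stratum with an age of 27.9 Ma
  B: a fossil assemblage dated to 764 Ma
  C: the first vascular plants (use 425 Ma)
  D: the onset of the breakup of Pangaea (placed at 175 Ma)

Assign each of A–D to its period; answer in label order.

A — Paleogene; B — Tonian; C — Silurian; D — Jurassic

A: 27.9 Ma lies in 66–23.03 Ma, so Paleogene.
B: 764 Ma lies in 1000–720 Ma, so Tonian.
C: 425 Ma lies in 443.8–419.2 Ma, so Silurian.
D: 175 Ma lies in 201.4–145 Ma, so Jurassic.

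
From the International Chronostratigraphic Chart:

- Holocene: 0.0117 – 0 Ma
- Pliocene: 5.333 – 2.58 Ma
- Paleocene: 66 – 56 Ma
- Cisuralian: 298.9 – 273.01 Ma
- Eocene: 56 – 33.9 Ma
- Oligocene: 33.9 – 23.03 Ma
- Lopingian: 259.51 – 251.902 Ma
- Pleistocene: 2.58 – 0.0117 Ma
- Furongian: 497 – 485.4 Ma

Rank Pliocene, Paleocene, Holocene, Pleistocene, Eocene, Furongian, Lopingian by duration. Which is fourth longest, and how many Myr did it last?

Start − end for each: Pliocene 5.333 − 2.58 = 2.753; Paleocene 66 − 56 = 10; Holocene 0.0117 − 0 = 0.0117; Pleistocene 2.58 − 0.0117 = 2.5683; Eocene 56 − 33.9 = 22.1; Furongian 497 − 485.4 = 11.6; Lopingian 259.51 − 251.902 = 7.608.
Ranking these from longest: Eocene > Furongian > Paleocene > Lopingian > Pliocene > Pleistocene > Holocene.
Position 4 in that ranking is Lopingian, which lasted 7.608 Myr.

Lopingian, 7.608 million years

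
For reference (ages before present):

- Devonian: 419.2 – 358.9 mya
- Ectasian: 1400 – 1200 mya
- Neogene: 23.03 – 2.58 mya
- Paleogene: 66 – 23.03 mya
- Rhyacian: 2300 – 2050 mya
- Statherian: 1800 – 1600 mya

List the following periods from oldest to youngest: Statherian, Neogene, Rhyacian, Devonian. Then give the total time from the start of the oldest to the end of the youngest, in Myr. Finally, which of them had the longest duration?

Start ages (Ma): Rhyacian 2300, Statherian 1800, Devonian 419.2, Neogene 23.03.
Ordered oldest to youngest: Rhyacian, Statherian, Devonian, Neogene.
Span = 2300 − 2.58 = 2297.42 Myr.
Durations: Rhyacian 250, Neogene 20.45, Statherian 200, Devonian 60.3 → longest is Rhyacian (250 Myr).

Rhyacian → Statherian → Devonian → Neogene; total span 2297.42 Myr; longest is Rhyacian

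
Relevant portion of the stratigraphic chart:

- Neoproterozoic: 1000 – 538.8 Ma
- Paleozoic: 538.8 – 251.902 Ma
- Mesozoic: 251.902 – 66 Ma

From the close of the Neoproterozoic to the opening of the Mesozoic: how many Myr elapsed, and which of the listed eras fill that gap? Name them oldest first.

286.898 million years; Paleozoic

The Neoproterozoic closes at 538.8 Ma and the Mesozoic opens at 251.902 Ma, so the interval is 538.8 − 251.902 = 286.898 Myr.
An era fits inside if it starts at or after 538.8 Ma and ends at or before 251.902 Ma; oldest first that gives Paleozoic.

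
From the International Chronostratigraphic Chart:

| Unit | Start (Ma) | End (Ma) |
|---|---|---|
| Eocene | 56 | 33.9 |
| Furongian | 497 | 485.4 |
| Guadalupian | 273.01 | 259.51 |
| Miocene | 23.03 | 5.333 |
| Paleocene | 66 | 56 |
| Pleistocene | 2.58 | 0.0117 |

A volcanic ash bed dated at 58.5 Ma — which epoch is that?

58.5 Ma lies between 66 and 56 Ma, so it falls in the Paleocene.

Paleocene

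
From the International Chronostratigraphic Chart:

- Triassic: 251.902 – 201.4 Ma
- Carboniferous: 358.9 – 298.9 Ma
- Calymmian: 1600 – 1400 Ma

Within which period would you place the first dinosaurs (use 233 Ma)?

Triassic

233 Ma lies between 251.902 and 201.4 Ma, so it falls in the Triassic.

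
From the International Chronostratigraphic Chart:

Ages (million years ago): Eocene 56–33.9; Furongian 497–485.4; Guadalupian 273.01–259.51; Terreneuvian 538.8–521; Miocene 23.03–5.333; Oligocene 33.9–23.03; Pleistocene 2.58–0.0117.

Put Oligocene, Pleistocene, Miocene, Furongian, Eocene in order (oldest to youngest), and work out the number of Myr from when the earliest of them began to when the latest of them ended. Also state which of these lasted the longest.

From the excerpt: Oligocene 33.9–23.03; Pleistocene 2.58–0.0117; Miocene 23.03–5.333; Furongian 497–485.4; Eocene 56–33.9 (Ma).
Larger Ma is earlier, so the oldest is Furongian and the youngest is Pleistocene; oldest to youngest: Furongian, Eocene, Oligocene, Miocene, Pleistocene.
Oldest start 497 minus youngest end 0.0117 gives 496.9883 Myr overall.
Individual lengths (start − end): Oligocene 10.87; Furongian 11.6; Pleistocene 2.5683; Miocene 17.697; Eocene 22.1. The largest is Eocene at 22.1 Myr.

Furongian → Eocene → Oligocene → Miocene → Pleistocene; total span 496.9883 Myr; longest is Eocene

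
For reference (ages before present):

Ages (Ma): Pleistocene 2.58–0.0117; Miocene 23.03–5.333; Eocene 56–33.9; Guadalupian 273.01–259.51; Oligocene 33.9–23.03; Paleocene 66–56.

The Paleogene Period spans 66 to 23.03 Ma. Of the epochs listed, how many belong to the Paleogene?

Epochs inside 66–23.03 Ma: Paleocene, Eocene, Oligocene — 3 in total.

3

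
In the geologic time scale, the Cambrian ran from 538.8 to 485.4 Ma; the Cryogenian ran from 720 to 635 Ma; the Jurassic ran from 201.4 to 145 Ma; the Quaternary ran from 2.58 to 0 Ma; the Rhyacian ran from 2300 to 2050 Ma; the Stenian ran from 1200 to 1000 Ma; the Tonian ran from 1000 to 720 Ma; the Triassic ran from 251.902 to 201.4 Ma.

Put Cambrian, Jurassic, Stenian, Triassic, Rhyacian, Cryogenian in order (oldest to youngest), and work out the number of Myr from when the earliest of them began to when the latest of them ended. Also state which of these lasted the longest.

Rhyacian → Stenian → Cryogenian → Cambrian → Triassic → Jurassic; total span 2155 Myr; longest is Rhyacian

From the excerpt: Cambrian 538.8–485.4; Jurassic 201.4–145; Stenian 1200–1000; Triassic 251.902–201.4; Rhyacian 2300–2050; Cryogenian 720–635 (Ma).
Larger Ma is earlier, so the oldest is Rhyacian and the youngest is Jurassic; oldest to youngest: Rhyacian, Stenian, Cryogenian, Cambrian, Triassic, Jurassic.
Oldest start 2300 minus youngest end 145 gives 2155 Myr overall.
Individual lengths (start − end): Cambrian 53.4; Stenian 200; Triassic 50.502; Jurassic 56.4; Cryogenian 85; Rhyacian 250. The largest is Rhyacian at 250 Myr.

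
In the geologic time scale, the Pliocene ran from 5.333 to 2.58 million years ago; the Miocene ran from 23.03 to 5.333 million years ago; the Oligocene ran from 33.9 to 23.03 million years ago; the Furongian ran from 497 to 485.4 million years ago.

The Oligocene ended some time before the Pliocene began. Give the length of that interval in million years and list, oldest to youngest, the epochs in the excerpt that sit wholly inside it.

17.697 million years; Miocene

The Oligocene closes at 23.03 Ma and the Pliocene opens at 5.333 Ma, so the interval is 23.03 − 5.333 = 17.697 Myr.
An epoch fits inside if it starts at or after 23.03 Ma and ends at or before 5.333 Ma; oldest first that gives Miocene.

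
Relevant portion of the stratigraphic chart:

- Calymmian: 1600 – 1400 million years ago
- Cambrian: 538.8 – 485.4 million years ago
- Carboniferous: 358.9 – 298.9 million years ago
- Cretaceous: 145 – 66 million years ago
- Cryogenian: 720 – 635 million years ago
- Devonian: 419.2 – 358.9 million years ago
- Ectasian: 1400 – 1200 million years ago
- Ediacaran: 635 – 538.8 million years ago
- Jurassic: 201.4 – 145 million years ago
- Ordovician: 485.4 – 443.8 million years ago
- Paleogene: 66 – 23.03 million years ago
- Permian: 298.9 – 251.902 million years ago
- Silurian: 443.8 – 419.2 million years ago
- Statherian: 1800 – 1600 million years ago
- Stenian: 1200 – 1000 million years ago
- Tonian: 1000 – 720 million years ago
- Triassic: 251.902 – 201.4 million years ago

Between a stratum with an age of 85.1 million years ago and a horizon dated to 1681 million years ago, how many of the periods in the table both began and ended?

1681 Ma sits inside the Statherian (1800–1600) and 85.1 Ma inside the Cretaceous (145–66); neither of those is wholly between the two dates.
The listed periods lying completely between them are Calymmian, Ectasian, Stenian, Tonian, Cryogenian, Ediacaran, Cambrian, Ordovician, Silurian, Devonian, Carboniferous, Permian, Triassic, Jurassic — 14 in all.

14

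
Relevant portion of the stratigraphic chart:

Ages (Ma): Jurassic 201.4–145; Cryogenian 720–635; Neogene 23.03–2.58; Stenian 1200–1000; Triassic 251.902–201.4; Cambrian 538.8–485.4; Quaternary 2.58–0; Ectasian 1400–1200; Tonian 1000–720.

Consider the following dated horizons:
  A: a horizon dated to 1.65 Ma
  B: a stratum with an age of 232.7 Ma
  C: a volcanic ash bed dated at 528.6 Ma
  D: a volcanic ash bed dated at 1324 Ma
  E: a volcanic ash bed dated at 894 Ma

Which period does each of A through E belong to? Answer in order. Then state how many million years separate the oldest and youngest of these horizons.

Match each age against the start–end ranges in the excerpt: A = 1.65 Ma → Quaternary (2.58–0); B = 232.7 Ma → Triassic (251.902–201.4); C = 528.6 Ma → Cambrian (538.8–485.4); D = 1324 Ma → Ectasian (1400–1200); E = 894 Ma → Tonian (1000–720).
The largest age is 1324 Ma and the smallest is 1.65 Ma; their difference is 1322.35 Myr.

A — Quaternary; B — Triassic; C — Cambrian; D — Ectasian; E — Tonian; span 1322.35 million years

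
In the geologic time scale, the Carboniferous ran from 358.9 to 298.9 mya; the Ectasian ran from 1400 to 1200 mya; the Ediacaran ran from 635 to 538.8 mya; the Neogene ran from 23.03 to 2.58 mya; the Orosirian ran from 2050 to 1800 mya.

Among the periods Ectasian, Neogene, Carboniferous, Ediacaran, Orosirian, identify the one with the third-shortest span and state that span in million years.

Start − end for each: Ectasian 1400 − 1200 = 200; Neogene 23.03 − 2.58 = 20.45; Carboniferous 358.9 − 298.9 = 60; Ediacaran 635 − 538.8 = 96.2; Orosirian 2050 − 1800 = 250.
Ranking these from shortest: Neogene < Carboniferous < Ediacaran < Ectasian < Orosirian.
Position 3 in that ranking is Ediacaran, which lasted 96.2 Myr.

Ediacaran, 96.2 million years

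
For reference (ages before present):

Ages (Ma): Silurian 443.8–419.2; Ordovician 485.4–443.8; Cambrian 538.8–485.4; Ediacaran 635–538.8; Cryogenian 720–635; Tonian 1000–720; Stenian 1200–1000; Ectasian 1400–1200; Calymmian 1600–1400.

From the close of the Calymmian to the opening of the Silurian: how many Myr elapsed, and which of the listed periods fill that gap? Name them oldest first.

The Calymmian closes at 1400 Ma and the Silurian opens at 443.8 Ma, so the interval is 1400 − 443.8 = 956.2 Myr.
A period fits inside if it starts at or after 1400 Ma and ends at or before 443.8 Ma; oldest first that gives Ectasian, Stenian, Tonian, Cryogenian, Ediacaran, Cambrian, Ordovician.

956.2 million years; Ectasian, Stenian, Tonian, Cryogenian, Ediacaran, Cambrian, Ordovician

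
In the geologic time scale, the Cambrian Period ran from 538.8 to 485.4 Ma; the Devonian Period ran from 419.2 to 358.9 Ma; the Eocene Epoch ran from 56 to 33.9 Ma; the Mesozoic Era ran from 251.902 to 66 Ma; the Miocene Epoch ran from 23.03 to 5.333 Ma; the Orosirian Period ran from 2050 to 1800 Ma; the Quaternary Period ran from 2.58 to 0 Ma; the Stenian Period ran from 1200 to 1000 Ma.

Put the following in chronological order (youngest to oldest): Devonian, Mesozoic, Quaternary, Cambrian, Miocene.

Quaternary, Miocene, Mesozoic, Devonian, Cambrian

Sorting by start age (ascending Ma, since larger Ma = older): Quaternary start 2.58, Miocene start 23.03, Mesozoic start 251.902, Devonian start 419.2, Cambrian start 538.8.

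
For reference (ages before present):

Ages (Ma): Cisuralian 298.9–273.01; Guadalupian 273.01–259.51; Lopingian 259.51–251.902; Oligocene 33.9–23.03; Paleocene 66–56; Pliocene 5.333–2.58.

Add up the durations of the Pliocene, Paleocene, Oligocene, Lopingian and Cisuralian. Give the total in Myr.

Each duration: Pliocene = 2.753; Paleocene = 10; Oligocene = 10.87; Lopingian = 7.608; Cisuralian = 25.89.
Sum: 2.753 + 10 + 10.87 + 7.608 + 25.89 = 57.121 Myr.

57.121 million years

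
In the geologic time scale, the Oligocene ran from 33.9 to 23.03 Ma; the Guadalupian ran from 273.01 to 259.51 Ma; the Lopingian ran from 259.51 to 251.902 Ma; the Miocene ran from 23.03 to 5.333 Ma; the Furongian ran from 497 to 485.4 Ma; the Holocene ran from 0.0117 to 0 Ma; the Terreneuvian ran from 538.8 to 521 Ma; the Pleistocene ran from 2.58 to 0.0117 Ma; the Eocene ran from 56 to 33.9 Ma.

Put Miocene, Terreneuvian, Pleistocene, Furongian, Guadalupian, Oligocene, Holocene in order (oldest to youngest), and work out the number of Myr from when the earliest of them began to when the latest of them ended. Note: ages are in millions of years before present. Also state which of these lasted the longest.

From the excerpt: Miocene 23.03–5.333; Terreneuvian 538.8–521; Pleistocene 2.58–0.0117; Furongian 497–485.4; Guadalupian 273.01–259.51; Oligocene 33.9–23.03; Holocene 0.0117–0 (Ma).
Larger Ma is earlier, so the oldest is Terreneuvian and the youngest is Holocene; oldest to youngest: Terreneuvian, Furongian, Guadalupian, Oligocene, Miocene, Pleistocene, Holocene.
Oldest start 538.8 minus youngest end 0 gives 538.8 Myr overall.
Individual lengths (start − end): Oligocene 10.87; Furongian 11.6; Terreneuvian 17.8; Guadalupian 13.5; Miocene 17.697; Pleistocene 2.5683; Holocene 0.0117. The largest is Terreneuvian at 17.8 Myr.

Terreneuvian → Furongian → Guadalupian → Oligocene → Miocene → Pleistocene → Holocene; total span 538.8 Myr; longest is Terreneuvian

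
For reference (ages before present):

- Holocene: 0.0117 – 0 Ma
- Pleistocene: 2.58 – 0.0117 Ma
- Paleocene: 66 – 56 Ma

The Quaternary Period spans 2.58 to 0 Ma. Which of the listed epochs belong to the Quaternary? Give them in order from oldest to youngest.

Pleistocene, Holocene

Epochs with both bounds inside 2.58–0 Ma: Pleistocene (2.58–0.0117), Holocene (0.0117–0).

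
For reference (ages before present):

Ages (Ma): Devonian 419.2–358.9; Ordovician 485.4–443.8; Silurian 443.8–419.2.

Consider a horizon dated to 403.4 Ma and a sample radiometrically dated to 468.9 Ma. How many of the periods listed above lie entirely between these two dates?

468.9 Ma sits inside the Ordovician (485.4–443.8) and 403.4 Ma inside the Devonian (419.2–358.9); neither of those is wholly between the two dates.
The listed periods lying completely between them are Silurian — 1 in all.

1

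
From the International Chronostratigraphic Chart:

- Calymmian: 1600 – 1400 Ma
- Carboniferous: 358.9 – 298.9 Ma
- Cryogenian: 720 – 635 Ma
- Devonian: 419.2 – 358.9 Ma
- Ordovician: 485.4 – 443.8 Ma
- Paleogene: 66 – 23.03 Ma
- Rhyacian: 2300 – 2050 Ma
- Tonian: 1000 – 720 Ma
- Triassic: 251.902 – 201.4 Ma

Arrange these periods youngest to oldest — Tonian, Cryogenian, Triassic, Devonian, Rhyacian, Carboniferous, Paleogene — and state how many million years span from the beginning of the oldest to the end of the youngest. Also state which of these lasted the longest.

Paleogene → Triassic → Carboniferous → Devonian → Cryogenian → Tonian → Rhyacian; total span 2276.97 Myr; longest is Tonian

Start ages (Ma): Rhyacian 2300, Tonian 1000, Cryogenian 720, Devonian 419.2, Carboniferous 358.9, Triassic 251.902, Paleogene 66.
Ordered youngest to oldest: Paleogene, Triassic, Carboniferous, Devonian, Cryogenian, Tonian, Rhyacian.
Span = 2300 − 23.03 = 2276.97 Myr.
Durations: Devonian 60.3, Triassic 50.502, Carboniferous 60, Paleogene 42.97, Tonian 280, Cryogenian 85, Rhyacian 250 → longest is Tonian (280 Myr).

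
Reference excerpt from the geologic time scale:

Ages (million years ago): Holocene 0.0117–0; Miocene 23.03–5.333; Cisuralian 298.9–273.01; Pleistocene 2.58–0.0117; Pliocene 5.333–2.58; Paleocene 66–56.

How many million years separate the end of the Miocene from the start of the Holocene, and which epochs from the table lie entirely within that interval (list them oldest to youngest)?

End of Miocene = 5.333 Ma; start of Holocene = 0.0117 Ma.
Gap = 5.333 − 0.0117 = 5.3213 Myr.
Epochs wholly inside 5.333–0.0117 Ma: Pliocene (5.333–2.58), Pleistocene (2.58–0.0117).

5.3213 million years; Pliocene, Pleistocene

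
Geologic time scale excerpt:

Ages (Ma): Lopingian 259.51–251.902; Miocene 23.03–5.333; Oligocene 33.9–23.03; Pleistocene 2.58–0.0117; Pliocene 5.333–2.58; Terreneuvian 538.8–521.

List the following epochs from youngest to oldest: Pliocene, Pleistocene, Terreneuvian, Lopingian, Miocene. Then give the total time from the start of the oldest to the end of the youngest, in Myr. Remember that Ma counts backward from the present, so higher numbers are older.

Pleistocene → Pliocene → Miocene → Lopingian → Terreneuvian; total span 538.7883 Myr

Start ages (Ma): Terreneuvian 538.8, Lopingian 259.51, Miocene 23.03, Pliocene 5.333, Pleistocene 2.58.
Ordered youngest to oldest: Pleistocene, Pliocene, Miocene, Lopingian, Terreneuvian.
Span = 538.8 − 0.0117 = 538.7883 Myr.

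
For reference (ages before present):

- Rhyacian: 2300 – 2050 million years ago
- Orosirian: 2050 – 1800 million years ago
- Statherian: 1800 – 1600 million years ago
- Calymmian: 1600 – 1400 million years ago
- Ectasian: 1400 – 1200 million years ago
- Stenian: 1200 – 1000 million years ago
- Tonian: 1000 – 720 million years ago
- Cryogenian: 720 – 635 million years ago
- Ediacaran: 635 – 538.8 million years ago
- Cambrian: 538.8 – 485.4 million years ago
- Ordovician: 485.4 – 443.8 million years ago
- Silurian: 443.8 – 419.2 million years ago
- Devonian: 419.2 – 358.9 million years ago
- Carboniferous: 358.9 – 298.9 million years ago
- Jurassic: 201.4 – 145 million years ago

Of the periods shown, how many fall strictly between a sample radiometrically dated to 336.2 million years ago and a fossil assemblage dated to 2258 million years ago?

12

2258 Ma sits inside the Rhyacian (2300–2050) and 336.2 Ma inside the Carboniferous (358.9–298.9); neither of those is wholly between the two dates.
The listed periods lying completely between them are Orosirian, Statherian, Calymmian, Ectasian, Stenian, Tonian, Cryogenian, Ediacaran, Cambrian, Ordovician, Silurian, Devonian — 12 in all.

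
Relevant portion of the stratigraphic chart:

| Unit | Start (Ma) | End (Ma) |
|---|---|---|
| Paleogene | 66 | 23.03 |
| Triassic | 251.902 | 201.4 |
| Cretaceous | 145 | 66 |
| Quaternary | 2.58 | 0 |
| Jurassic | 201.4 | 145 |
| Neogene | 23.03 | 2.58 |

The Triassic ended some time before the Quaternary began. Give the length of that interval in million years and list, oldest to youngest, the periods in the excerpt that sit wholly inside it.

The Triassic closes at 201.4 Ma and the Quaternary opens at 2.58 Ma, so the interval is 201.4 − 2.58 = 198.82 Myr.
A period fits inside if it starts at or after 201.4 Ma and ends at or before 2.58 Ma; oldest first that gives Jurassic, Cretaceous, Paleogene, Neogene.

198.82 million years; Jurassic, Cretaceous, Paleogene, Neogene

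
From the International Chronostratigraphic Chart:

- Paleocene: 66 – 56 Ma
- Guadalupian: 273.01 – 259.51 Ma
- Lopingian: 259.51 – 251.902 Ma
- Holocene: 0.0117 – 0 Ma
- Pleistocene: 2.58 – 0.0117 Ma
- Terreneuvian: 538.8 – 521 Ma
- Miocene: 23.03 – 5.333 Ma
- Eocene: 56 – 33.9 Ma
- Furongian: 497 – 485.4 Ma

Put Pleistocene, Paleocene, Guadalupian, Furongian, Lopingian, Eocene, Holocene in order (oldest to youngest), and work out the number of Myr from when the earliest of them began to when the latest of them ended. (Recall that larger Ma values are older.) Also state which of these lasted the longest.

Furongian → Guadalupian → Lopingian → Paleocene → Eocene → Pleistocene → Holocene; total span 497 Myr; longest is Eocene

Start ages (Ma): Furongian 497, Guadalupian 273.01, Lopingian 259.51, Paleocene 66, Eocene 56, Pleistocene 2.58, Holocene 0.0117.
Ordered oldest to youngest: Furongian, Guadalupian, Lopingian, Paleocene, Eocene, Pleistocene, Holocene.
Span = 497 − 0 = 497 Myr.
Durations: Furongian 11.6, Guadalupian 13.5, Holocene 0.0117, Eocene 22.1, Paleocene 10, Pleistocene 2.5683, Lopingian 7.608 → longest is Eocene (22.1 Myr).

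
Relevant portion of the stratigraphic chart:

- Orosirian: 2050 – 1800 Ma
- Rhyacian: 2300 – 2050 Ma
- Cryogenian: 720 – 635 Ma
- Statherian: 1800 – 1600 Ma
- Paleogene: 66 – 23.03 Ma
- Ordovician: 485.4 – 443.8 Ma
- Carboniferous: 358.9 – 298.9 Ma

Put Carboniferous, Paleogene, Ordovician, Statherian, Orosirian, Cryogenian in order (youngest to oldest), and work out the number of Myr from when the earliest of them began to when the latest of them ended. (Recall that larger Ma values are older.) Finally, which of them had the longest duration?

Start ages (Ma): Orosirian 2050, Statherian 1800, Cryogenian 720, Ordovician 485.4, Carboniferous 358.9, Paleogene 66.
Ordered youngest to oldest: Paleogene, Carboniferous, Ordovician, Cryogenian, Statherian, Orosirian.
Span = 2050 − 23.03 = 2026.97 Myr.
Durations: Cryogenian 85, Paleogene 42.97, Ordovician 41.6, Statherian 200, Orosirian 250, Carboniferous 60 → longest is Orosirian (250 Myr).

Paleogene, Carboniferous, Ordovician, Cryogenian, Statherian, Orosirian; total span 2026.97 Myr; longest is Orosirian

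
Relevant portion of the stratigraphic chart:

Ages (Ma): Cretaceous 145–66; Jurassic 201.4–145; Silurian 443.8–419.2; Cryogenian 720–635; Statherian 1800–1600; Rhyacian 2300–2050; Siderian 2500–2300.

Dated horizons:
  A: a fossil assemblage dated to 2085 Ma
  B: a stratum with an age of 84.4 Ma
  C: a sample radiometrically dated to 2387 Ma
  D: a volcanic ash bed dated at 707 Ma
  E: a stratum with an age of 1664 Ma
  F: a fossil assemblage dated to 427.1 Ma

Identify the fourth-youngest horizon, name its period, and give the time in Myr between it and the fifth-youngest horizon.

E, in the Statherian; 421 million years to A

Sorted youngest-first by Ma: B (84.4), F (427.1), D (707), E (1664), A (2085), C (2387).
The fourth youngest is E at 1664 Ma, which lies in 1800–1600 Ma: the Statherian.
The fifth youngest is A at 2085 Ma; separation = |1664 − 2085| = 421 Myr.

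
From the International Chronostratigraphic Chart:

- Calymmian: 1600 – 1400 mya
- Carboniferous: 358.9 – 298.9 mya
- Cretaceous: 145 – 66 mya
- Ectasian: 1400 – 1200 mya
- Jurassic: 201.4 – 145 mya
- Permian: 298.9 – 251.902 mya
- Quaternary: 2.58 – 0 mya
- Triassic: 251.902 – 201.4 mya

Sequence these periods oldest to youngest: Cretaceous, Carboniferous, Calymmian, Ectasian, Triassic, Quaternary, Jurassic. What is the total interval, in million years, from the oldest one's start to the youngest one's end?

Start ages (Ma): Calymmian 1600, Ectasian 1400, Carboniferous 358.9, Triassic 251.902, Jurassic 201.4, Cretaceous 145, Quaternary 2.58.
Ordered oldest to youngest: Calymmian, Ectasian, Carboniferous, Triassic, Jurassic, Cretaceous, Quaternary.
Span = 1600 − 0 = 1600 Myr.

Calymmian → Ectasian → Carboniferous → Triassic → Jurassic → Cretaceous → Quaternary; total span 1600 Myr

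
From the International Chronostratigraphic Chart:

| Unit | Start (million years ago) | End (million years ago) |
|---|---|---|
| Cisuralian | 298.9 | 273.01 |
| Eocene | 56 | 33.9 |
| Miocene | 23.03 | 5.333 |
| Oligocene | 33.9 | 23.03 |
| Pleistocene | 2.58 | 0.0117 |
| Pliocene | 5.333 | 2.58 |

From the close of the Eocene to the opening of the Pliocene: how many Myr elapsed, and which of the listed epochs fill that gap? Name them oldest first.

28.567 million years; Oligocene, Miocene

End of Eocene = 33.9 Ma; start of Pliocene = 5.333 Ma.
Gap = 33.9 − 5.333 = 28.567 Myr.
Epochs wholly inside 33.9–5.333 Ma: Oligocene (33.9–23.03), Miocene (23.03–5.333).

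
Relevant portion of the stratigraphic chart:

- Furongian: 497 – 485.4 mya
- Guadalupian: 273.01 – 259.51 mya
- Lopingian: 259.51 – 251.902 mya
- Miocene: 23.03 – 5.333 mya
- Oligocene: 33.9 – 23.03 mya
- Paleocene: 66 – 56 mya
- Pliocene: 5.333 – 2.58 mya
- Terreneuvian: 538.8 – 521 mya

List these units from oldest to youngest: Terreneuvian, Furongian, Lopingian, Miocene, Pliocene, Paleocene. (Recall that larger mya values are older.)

Terreneuvian, Furongian, Lopingian, Paleocene, Miocene, Pliocene

Sorting by start age (descending Ma, since larger Ma = older): Terreneuvian began 538.8, Furongian began 497, Lopingian began 259.51, Paleocene began 66, Miocene began 23.03, Pliocene began 5.333.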